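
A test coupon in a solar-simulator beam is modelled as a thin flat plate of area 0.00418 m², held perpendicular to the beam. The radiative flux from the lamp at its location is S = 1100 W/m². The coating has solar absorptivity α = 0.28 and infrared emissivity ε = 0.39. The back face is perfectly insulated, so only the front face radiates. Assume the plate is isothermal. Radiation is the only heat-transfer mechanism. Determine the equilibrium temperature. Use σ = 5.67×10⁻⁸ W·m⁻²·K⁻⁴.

T ≈ 344 K

At equilibrium, absorbed power = emitted power.
Absorbing cross-section = A = 0.004180 m²; emitting surface = A = 0.004180 m² (ratio 1).
αS·A_cross = εσ·A_surf·T⁴  ⇒  T⁴ = αS/(ε·1σ).
T⁴ = 0.280·1100/(0.39·1·5.67×10⁻⁸) = 1.393×10¹⁰ K⁴.
T = (1.393×10¹⁰)^(1/4).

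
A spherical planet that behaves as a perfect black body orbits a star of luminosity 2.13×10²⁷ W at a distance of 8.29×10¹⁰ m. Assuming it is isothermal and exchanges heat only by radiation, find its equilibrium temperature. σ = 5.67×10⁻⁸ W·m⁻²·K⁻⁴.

T ≈ 574 K

First find the stellar flux at distance d: S = L/(4πd²) = 2.13×10²⁷/(4π·(8.29×10¹⁰)²) = 24660 W/m².
For an isothermal sphere, absorbed (1−a)S·πr² = emitted σ·4πr²·T⁴, so T⁴ = (1−a)S/(4σ).
T⁴ = 1.00·24660/(4·5.67×10⁻⁸) = 1.087×10¹¹ K⁴.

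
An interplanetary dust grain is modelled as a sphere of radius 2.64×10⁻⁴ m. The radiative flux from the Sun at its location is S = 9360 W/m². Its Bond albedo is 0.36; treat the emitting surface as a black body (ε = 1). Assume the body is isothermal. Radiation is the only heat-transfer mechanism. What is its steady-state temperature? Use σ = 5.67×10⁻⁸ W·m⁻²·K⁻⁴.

T ≈ 403 K

At equilibrium, absorbed power = emitted power.
Absorbing cross-section = πr² = 2.190×10⁻⁷ m²; emitting surface = 4πr² = 8.758×10⁻⁷ m² (ratio 4).
(1−a)S·A_cross = εσ·A_surf·T⁴  ⇒  T⁴ = (1−a)S/(4σ).
T⁴ = 0.640·9360/(4·5.67×10⁻⁸) = 2.641×10¹⁰ K⁴.
T = (2.641×10¹⁰)^(1/4).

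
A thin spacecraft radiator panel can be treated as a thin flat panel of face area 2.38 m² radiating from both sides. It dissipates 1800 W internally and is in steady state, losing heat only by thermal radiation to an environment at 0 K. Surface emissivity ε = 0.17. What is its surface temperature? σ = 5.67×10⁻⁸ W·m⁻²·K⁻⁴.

Steady state: internal power = radiated power, P = εσA T⁴.
Radiating area A = 2·2.38 = 4.760 m².
T⁴ = P/(εσA) = 1800/(0.17·5.67×10⁻⁸·4.760) = 3.923×10¹⁰ K⁴.
T = (3.923×10¹⁰)^(1/4).

T ≈ 445 K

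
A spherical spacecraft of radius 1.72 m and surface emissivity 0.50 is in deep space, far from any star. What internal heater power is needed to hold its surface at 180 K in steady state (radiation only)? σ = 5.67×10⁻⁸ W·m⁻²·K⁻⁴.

P ≈ 1110 W

P = εσ·4πr²·T⁴.
4πr² = 37.18 m²; T⁴ = 1.050×10⁹ K⁴.
P = 0.50·5.67×10⁻⁸·37.18·1.050×10⁹.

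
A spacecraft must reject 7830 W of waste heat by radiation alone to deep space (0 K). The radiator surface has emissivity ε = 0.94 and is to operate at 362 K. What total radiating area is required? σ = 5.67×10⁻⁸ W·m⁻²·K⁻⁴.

A ≈ 8.55 m²

P = εσA T⁴ ⇒ A = P/(εσT⁴).
T⁴ = 1.717×10¹⁰ K⁴.
A = 7830/(0.94 × 5.67×10⁻⁸ × 1.717×10¹⁰).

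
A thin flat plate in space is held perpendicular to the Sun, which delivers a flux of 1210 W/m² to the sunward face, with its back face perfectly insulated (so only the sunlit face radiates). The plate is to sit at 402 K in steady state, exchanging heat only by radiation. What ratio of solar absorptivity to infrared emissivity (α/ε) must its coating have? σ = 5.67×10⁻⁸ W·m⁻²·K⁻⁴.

Balance: αS·A = εσ·1A·T⁴ ⇒ α/ε = σT⁴/S.
α/ε = 5.67×10⁻⁸·(402)⁴/1210 = 5.67×10⁻⁸·2.612×10¹⁰/1210.

α/ε ≈ 1.22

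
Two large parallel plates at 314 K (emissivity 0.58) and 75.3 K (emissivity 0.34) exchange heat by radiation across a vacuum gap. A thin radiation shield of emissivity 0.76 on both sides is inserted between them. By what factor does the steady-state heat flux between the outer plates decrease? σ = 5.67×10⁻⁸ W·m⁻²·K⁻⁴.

factor ≈ 1.45

Without shield: q₀ = σΔ(T⁴)/(1/ε₁+1/ε₂−1) with denominator 3.665.
With shield the two gaps are in series; the resistances add: (1/ε₁+1/ε_s−1)+(1/ε_s+1/ε₂−1) = 2.040+3.257 = 5.297.
Heat-flux ratio q₀/q = 5.297/3.665.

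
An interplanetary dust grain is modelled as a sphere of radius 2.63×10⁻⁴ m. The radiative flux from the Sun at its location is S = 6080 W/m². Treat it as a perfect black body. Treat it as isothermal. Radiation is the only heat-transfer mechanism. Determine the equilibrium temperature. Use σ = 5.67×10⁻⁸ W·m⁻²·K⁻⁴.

T ≈ 405 K

At equilibrium, absorbed power = emitted power.
Absorbing cross-section = πr² = 2.173×10⁻⁷ m²; emitting surface = 4πr² = 8.692×10⁻⁷ m² (ratio 4).
S·A_cross = εσ·A_surf·T⁴  ⇒  T⁴ = S/(4σ).
T⁴ = 1.00·6080/(4·5.67×10⁻⁸) = 2.681×10¹⁰ K⁴.
T = (2.681×10¹⁰)^(1/4).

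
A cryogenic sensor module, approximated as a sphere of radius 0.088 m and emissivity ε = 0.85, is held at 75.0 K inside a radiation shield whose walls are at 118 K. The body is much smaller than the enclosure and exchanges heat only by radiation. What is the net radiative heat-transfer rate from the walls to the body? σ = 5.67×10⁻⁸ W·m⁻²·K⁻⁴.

P_net ≈ 0.761 W

For a small grey body in a large enclosure: P_net = εσA(T_body⁴ − T_wall⁴).
A = 4πr² = 0.09731 m²; T_body⁴ − T_wall⁴ = 3.164×10⁷ − 1.939×10⁸ = -1.622×10⁸ K⁴.
|P_net| = 0.85·5.67×10⁻⁸·0.09731·1.622×10⁸.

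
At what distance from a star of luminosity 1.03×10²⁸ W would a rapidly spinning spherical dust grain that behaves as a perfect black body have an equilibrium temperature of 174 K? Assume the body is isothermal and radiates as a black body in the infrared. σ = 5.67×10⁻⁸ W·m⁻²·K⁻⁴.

d ≈ 1.99×10¹² m

For an isothermal black-emitting sphere, (1−a)S·πr² = σ·4πr²·T⁴ ⇒ S = 4σT⁴/(1−a).
S = 4·5.67×10⁻⁸·(174)⁴/1.00 = 207.9 W/m².
Flux falls as S = L/(4πd²), so d = √(L/(4πS)) = √(1.03×10²⁸/(4π·207.9)).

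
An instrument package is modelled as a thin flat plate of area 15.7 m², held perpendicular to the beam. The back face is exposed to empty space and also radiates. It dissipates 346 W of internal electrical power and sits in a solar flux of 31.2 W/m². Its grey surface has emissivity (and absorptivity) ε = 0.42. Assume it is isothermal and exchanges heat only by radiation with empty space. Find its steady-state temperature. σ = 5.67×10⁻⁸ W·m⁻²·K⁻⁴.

T ≈ 165 K

At steady state, absorbed solar power + internal power = radiated power.
Absorbed: α·S·A_cross = 0.42·31.2·15.70 = 205.7 W (cross-section A).
Total input = 205.7 + 346 = 551.7 W.
Radiated: εσ·A_surf·T⁴ with A_surf = 2A = 31.40 m².
T⁴ = 551.7/(0.42·5.67×10⁻⁸·31.40) = 7.378×10⁸ K⁴.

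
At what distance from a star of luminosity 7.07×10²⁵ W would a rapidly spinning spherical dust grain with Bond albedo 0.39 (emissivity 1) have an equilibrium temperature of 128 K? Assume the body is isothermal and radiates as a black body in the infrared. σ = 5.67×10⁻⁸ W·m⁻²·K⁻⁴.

For an isothermal black-emitting sphere, (1−a)S·πr² = σ·4πr²·T⁴ ⇒ S = 4σT⁴/(1−a).
S = 4·5.67×10⁻⁸·(128)⁴/0.610 = 99.81 W/m².
Flux falls as S = L/(4πd²), so d = √(L/(4πS)) = √(7.07×10²⁵/(4π·99.81)).

d ≈ 2.37×10¹¹ m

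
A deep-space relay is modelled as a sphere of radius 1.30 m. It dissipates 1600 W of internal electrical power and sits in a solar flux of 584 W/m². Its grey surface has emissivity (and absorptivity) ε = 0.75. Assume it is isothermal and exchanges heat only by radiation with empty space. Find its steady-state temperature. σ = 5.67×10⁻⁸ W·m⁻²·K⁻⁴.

T ≈ 257 K

At steady state, absorbed solar power + internal power = radiated power.
Absorbed: α·S·A_cross = 0.75·584·5.309 = 2325 W (cross-section πr²).
Total input = 2325 + 1600 = 3925 W.
Radiated: εσ·A_surf·T⁴ with A_surf = 4πr² = 21.24 m².
T⁴ = 3925/(0.75·5.67×10⁻⁸·21.24) = 4.347×10⁹ K⁴.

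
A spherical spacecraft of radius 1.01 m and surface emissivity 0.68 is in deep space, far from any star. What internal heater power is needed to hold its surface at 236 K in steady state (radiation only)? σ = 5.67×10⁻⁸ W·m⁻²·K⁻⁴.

P = εσ·4πr²·T⁴.
4πr² = 12.82 m²; T⁴ = 3.102×10⁹ K⁴.
P = 0.68·5.67×10⁻⁸·12.82·3.102×10⁹.

P ≈ 1530 W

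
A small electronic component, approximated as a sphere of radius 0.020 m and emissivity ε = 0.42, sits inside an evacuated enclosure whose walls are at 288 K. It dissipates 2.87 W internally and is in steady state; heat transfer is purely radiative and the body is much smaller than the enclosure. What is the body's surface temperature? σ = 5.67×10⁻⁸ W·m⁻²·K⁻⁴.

For a small grey body in a large enclosure, net radiated power = εσA(T⁴ − T_w⁴).
Steady state: P = εσA(T⁴ − T_w⁴) with A = 4πr² = 0.005027 m².
T⁴ = P/(εσA) + T_w⁴ = 2.87/(0.42·5.67×10⁻⁸·0.005027) + (288)⁴
    = 2.398×10¹⁰ + 6.880×10⁹ = 3.086×10¹⁰ K⁴.

T ≈ 419 K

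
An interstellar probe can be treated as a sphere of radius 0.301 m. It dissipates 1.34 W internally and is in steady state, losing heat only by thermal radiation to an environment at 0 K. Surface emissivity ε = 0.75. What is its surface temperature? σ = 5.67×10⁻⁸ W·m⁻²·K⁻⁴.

Steady state: internal power = radiated power, P = εσA T⁴.
Radiating area A = 4πr² = 1.139 m².
T⁴ = P/(εσA) = 1.34/(0.75·5.67×10⁻⁸·1.139) = 2.768×10⁷ K⁴.
T = (2.768×10⁷)^(1/4).

T ≈ 72.5 K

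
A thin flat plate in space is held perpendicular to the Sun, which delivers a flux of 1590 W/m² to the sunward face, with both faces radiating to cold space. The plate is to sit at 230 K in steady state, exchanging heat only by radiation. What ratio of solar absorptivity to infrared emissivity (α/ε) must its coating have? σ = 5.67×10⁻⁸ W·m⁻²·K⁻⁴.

Balance: αS·A = εσ·2A·T⁴ ⇒ α/ε = 2σT⁴/S.
α/ε = 2·5.67×10⁻⁸·(230)⁴/1590 = 2·5.67×10⁻⁸·2.798×10⁹/1590.

α/ε ≈ 0.200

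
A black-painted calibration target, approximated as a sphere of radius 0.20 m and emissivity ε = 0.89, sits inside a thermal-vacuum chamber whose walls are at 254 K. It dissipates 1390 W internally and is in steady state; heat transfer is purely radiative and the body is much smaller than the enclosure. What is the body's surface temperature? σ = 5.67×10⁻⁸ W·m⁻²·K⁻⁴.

T ≈ 493 K

For a small grey body in a large enclosure, net radiated power = εσA(T⁴ − T_w⁴).
Steady state: P = εσA(T⁴ − T_w⁴) with A = 4πr² = 0.5027 m².
T⁴ = P/(εσA) + T_w⁴ = 1390/(0.89·5.67×10⁻⁸·0.5027) + (254)⁴
    = 5.480×10¹⁰ + 4.162×10⁹ = 5.896×10¹⁰ K⁴.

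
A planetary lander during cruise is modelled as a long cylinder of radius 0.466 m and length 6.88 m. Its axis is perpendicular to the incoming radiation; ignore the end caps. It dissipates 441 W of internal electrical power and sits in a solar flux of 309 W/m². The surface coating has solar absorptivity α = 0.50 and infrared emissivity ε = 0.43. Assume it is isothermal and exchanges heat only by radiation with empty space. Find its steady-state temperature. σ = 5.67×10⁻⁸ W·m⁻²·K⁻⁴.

At steady state, absorbed solar power + internal power = radiated power.
Absorbed: α·S·A_cross = 0.50·309·6.412 = 990.7 W (cross-section 2rL).
Total input = 990.7 + 441 = 1432 W.
Radiated: εσ·A_surf·T⁴ with A_surf = 2πrL = 20.14 m².
T⁴ = 1432/(0.43·5.67×10⁻⁸·20.14) = 2.915×10⁹ K⁴.

T ≈ 232 K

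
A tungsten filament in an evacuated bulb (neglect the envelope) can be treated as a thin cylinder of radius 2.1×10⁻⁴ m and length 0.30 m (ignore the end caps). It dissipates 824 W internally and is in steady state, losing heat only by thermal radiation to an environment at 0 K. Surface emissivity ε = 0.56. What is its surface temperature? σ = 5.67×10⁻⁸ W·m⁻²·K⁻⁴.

Steady state: internal power = radiated power, P = εσA T⁴.
Radiating area A = 2πrL = 3.958×10⁻⁴ m².
T⁴ = P/(εσA) = 824/(0.56·5.67×10⁻⁸·3.958×10⁻⁴) = 6.556×10¹³ K⁴.
T = (6.556×10¹³)^(1/4).

T ≈ 2850 K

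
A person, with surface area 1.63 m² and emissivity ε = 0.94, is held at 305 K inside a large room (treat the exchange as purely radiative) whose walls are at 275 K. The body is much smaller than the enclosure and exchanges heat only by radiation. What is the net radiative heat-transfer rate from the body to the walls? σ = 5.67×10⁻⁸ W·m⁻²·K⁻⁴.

P_net ≈ 255 W

For a small grey body in a large enclosure: P_net = εσA(T_body⁴ − T_wall⁴).
A = 1.63 m²; T_body⁴ − T_wall⁴ = 8.654×10⁹ − 5.719×10⁹ = 2.935×10⁹ K⁴.
|P_net| = 0.94·5.67×10⁻⁸·1.630·2.935×10⁹.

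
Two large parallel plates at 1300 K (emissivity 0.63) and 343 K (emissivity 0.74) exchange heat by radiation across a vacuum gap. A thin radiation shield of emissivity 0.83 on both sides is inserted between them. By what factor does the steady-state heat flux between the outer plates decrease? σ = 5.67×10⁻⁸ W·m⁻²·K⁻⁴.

factor ≈ 1.73

Without shield: q₀ = σΔ(T⁴)/(1/ε₁+1/ε₂−1) with denominator 1.939.
With shield the two gaps are in series; the resistances add: (1/ε₁+1/ε_s−1)+(1/ε_s+1/ε₂−1) = 1.792+1.556 = 3.348.
Heat-flux ratio q₀/q = 3.348/1.939.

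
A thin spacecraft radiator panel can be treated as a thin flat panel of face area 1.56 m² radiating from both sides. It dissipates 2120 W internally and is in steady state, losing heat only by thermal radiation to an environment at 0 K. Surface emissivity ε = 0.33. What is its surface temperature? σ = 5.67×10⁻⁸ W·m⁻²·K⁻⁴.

T ≈ 437 K

Steady state: internal power = radiated power, P = εσA T⁴.
Radiating area A = 2·1.56 = 3.120 m².
T⁴ = P/(εσA) = 2120/(0.33·5.67×10⁻⁸·3.120) = 3.631×10¹⁰ K⁴.
T = (3.631×10¹⁰)^(1/4).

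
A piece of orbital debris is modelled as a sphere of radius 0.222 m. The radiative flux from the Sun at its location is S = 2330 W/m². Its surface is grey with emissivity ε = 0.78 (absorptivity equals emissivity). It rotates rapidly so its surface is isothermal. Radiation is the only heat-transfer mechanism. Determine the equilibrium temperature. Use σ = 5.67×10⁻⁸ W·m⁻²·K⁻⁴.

At equilibrium, absorbed power = emitted power.
Absorbing cross-section = πr² = 0.1548 m²; emitting surface = 4πr² = 0.6193 m² (ratio 4).
εS·A_cross = εσ·A_surf·T⁴  ⇒  T⁴ = S/(4σ)   (ε cancels).
T⁴ = 2330/(4·5.67×10⁻⁸) = 1.027×10¹⁰ K⁴.
T = (1.027×10¹⁰)^(1/4).

T ≈ 318 K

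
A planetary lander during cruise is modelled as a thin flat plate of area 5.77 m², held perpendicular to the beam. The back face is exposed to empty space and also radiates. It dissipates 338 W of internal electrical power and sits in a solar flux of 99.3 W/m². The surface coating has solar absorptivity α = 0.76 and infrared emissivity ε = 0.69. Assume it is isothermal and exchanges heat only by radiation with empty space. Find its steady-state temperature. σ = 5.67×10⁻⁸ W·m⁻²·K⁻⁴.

At steady state, absorbed solar power + internal power = radiated power.
Absorbed: α·S·A_cross = 0.76·99.3·5.770 = 435.5 W (cross-section A).
Total input = 435.5 + 338 = 773.5 W.
Radiated: εσ·A_surf·T⁴ with A_surf = 2A = 11.54 m².
T⁴ = 773.5/(0.69·5.67×10⁻⁸·11.54) = 1.713×10⁹ K⁴.

T ≈ 203 K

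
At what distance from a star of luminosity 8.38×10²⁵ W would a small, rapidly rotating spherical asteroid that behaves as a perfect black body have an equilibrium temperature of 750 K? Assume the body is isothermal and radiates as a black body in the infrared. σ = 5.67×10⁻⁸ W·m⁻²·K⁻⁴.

For an isothermal black-emitting sphere, (1−a)S·πr² = σ·4πr²·T⁴ ⇒ S = 4σT⁴/(1−a).
S = 4·5.67×10⁻⁸·(750)⁴/1.00 = 71760 W/m².
Flux falls as S = L/(4πd²), so d = √(L/(4πS)) = √(8.38×10²⁵/(4π·71760)).

d ≈ 9.64×10⁹ m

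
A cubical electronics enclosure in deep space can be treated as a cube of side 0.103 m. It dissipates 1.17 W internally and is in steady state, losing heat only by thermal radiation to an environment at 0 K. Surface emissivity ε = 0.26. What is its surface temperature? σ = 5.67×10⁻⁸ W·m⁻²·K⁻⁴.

Steady state: internal power = radiated power, P = εσA T⁴.
Radiating area A = 6L² = 0.06365 m².
T⁴ = P/(εσA) = 1.17/(0.26·5.67×10⁻⁸·0.06365) = 1.247×10⁹ K⁴.
T = (1.247×10⁹)^(1/4).

T ≈ 188 K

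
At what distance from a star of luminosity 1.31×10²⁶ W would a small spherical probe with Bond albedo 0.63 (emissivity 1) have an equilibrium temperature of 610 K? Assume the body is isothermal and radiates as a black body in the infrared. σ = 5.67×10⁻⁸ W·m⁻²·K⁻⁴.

For an isothermal black-emitting sphere, (1−a)S·πr² = σ·4πr²·T⁴ ⇒ S = 4σT⁴/(1−a).
S = 4·5.67×10⁻⁸·(610)⁴/0.370 = 84870 W/m².
Flux falls as S = L/(4πd²), so d = √(L/(4πS)) = √(1.31×10²⁶/(4π·84870)).

d ≈ 1.11×10¹⁰ m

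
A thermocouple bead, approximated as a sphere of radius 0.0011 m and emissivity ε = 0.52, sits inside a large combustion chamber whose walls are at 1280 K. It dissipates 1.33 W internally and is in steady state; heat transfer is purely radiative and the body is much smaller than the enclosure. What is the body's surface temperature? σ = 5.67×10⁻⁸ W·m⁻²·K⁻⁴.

For a small grey body in a large enclosure, net radiated power = εσA(T⁴ − T_w⁴).
Steady state: P = εσA(T⁴ − T_w⁴) with A = 4πr² = 1.521×10⁻⁵ m².
T⁴ = P/(εσA) + T_w⁴ = 1.33/(0.52·5.67×10⁻⁸·1.521×10⁻⁵) + (1280)⁴
    = 2.967×10¹² + 2.684×10¹² = 5.651×10¹² K⁴.

T ≈ 1540 K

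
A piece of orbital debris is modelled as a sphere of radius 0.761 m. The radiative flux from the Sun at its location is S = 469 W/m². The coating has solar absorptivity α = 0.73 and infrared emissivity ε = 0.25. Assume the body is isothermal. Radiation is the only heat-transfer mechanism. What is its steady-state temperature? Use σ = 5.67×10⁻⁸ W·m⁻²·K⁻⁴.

At equilibrium, absorbed power = emitted power.
Absorbing cross-section = πr² = 1.819 m²; emitting surface = 4πr² = 7.277 m² (ratio 4).
αS·A_cross = εσ·A_surf·T⁴  ⇒  T⁴ = αS/(ε·4σ).
T⁴ = 0.730·469/(0.25·4·5.67×10⁻⁸) = 6.038×10⁹ K⁴.
T = (6.038×10⁹)^(1/4).

T ≈ 279 K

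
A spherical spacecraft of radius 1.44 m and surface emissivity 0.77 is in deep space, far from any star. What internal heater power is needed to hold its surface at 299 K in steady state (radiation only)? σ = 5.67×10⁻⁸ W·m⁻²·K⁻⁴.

P ≈ 9090 W

P = εσ·4πr²·T⁴.
4πr² = 26.06 m²; T⁴ = 7.993×10⁹ K⁴.
P = 0.77·5.67×10⁻⁸·26.06·7.993×10⁹.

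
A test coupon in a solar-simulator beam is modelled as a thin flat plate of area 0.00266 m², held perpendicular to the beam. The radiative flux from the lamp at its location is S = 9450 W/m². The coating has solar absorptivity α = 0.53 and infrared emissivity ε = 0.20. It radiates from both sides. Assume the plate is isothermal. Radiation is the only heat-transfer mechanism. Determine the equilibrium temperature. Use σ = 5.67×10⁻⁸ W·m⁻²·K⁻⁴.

At equilibrium, absorbed power = emitted power.
Absorbing cross-section = A = 0.002660 m²; emitting surface = 2A = 0.005320 m² (ratio 2).
αS·A_cross = εσ·A_surf·T⁴  ⇒  T⁴ = αS/(ε·2σ).
T⁴ = 0.530·9450/(0.20·2·5.67×10⁻⁸) = 2.208×10¹¹ K⁴.
T = (2.208×10¹¹)^(1/4).

T ≈ 686 K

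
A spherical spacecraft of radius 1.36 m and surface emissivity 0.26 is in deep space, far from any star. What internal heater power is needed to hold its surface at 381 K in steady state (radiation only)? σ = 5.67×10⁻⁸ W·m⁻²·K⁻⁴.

P ≈ 7220 W

P = εσ·4πr²·T⁴.
4πr² = 23.24 m²; T⁴ = 2.107×10¹⁰ K⁴.
P = 0.26·5.67×10⁻⁸·23.24·2.107×10¹⁰.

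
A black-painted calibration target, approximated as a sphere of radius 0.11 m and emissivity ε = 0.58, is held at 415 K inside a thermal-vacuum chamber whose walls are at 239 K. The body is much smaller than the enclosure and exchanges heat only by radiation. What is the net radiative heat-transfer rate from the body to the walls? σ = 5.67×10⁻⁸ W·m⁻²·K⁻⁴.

For a small grey body in a large enclosure: P_net = εσA(T_body⁴ − T_wall⁴).
A = 4πr² = 0.1521 m²; T_body⁴ − T_wall⁴ = 2.966×10¹⁰ − 3.263×10⁹ = 2.640×10¹⁰ K⁴.
|P_net| = 0.58·5.67×10⁻⁸·0.1521·2.640×10¹⁰.

P_net ≈ 132 W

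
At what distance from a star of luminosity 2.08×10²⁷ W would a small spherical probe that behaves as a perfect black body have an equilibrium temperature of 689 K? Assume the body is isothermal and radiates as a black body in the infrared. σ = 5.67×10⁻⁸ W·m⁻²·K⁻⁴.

For an isothermal black-emitting sphere, (1−a)S·πr² = σ·4πr²·T⁴ ⇒ S = 4σT⁴/(1−a).
S = 4·5.67×10⁻⁸·(689)⁴/1.00 = 51110 W/m².
Flux falls as S = L/(4πd²), so d = √(L/(4πS)) = √(2.08×10²⁷/(4π·51110)).

d ≈ 5.69×10¹⁰ m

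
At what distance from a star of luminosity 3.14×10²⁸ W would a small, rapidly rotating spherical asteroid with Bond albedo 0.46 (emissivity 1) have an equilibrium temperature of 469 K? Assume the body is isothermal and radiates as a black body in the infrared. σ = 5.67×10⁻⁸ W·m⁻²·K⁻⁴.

For an isothermal black-emitting sphere, (1−a)S·πr² = σ·4πr²·T⁴ ⇒ S = 4σT⁴/(1−a).
S = 4·5.67×10⁻⁸·(469)⁴/0.540 = 20320 W/m².
Flux falls as S = L/(4πd²), so d = √(L/(4πS)) = √(3.14×10²⁸/(4π·20320)).

d ≈ 3.51×10¹¹ m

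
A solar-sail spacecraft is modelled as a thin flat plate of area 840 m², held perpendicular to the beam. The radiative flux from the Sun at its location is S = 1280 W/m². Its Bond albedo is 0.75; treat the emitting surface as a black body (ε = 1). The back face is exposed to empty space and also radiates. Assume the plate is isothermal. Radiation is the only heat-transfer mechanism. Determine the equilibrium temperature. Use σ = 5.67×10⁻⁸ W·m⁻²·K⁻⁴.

At equilibrium, absorbed power = emitted power.
Absorbing cross-section = A = 840.0 m²; emitting surface = 2A = 1680 m² (ratio 2).
(1−a)S·A_cross = εσ·A_surf·T⁴  ⇒  T⁴ = (1−a)S/(2σ).
T⁴ = 0.250·1280/(2·5.67×10⁻⁸) = 2.822×10⁹ K⁴.
T = (2.822×10⁹)^(1/4).

T ≈ 230 K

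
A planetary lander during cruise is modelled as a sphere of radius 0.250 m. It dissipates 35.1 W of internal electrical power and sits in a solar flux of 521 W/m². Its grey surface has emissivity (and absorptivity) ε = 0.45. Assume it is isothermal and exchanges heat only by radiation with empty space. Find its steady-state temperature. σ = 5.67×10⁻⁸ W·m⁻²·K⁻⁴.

At steady state, absorbed solar power + internal power = radiated power.
Absorbed: α·S·A_cross = 0.45·521·0.1963 = 46.03 W (cross-section πr²).
Total input = 46.03 + 35.1 = 81.13 W.
Radiated: εσ·A_surf·T⁴ with A_surf = 4πr² = 0.7854 m².
T⁴ = 81.13/(0.45·5.67×10⁻⁸·0.7854) = 4.049×10⁹ K⁴.

T ≈ 252 K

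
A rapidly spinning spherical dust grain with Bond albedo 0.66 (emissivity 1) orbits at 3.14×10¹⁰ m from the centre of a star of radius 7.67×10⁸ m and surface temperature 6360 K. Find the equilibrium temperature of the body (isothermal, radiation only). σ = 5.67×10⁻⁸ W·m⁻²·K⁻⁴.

T ≈ 537 K

The star's surface emits σT_*⁴; at distance d the flux is S = σT_*⁴(R_*/d)².
S = 5.67×10⁻⁸·(6360)⁴·(7.67×10⁸/3.14×10¹⁰)² = 55350 W/m².
For an isothermal sphere T⁴ = (1−a)S/(4σ) = 8.298×10¹⁰ K⁴.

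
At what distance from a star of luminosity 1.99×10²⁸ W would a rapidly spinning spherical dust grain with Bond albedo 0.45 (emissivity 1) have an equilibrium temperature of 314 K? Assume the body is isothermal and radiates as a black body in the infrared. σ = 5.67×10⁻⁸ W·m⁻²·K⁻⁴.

For an isothermal black-emitting sphere, (1−a)S·πr² = σ·4πr²·T⁴ ⇒ S = 4σT⁴/(1−a).
S = 4·5.67×10⁻⁸·(314)⁴/0.550 = 4009 W/m².
Flux falls as S = L/(4πd²), so d = √(L/(4πS)) = √(1.99×10²⁸/(4π·4009)).

d ≈ 6.29×10¹¹ m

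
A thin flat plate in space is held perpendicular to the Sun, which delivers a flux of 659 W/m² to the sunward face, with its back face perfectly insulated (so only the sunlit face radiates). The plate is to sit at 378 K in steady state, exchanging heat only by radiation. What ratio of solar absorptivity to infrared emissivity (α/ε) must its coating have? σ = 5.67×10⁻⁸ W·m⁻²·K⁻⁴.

Balance: αS·A = εσ·1A·T⁴ ⇒ α/ε = σT⁴/S.
α/ε = 5.67×10⁻⁸·(378)⁴/659 = 5.67×10⁻⁸·2.042×10¹⁰/659.

α/ε ≈ 1.76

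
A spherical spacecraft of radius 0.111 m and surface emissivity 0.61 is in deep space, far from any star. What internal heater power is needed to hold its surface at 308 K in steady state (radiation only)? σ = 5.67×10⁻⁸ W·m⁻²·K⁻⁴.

P ≈ 48.2 W

P = εσ·4πr²·T⁴.
4πr² = 0.1548 m²; T⁴ = 8.999×10⁹ K⁴.
P = 0.61·5.67×10⁻⁸·0.1548·8.999×10⁹.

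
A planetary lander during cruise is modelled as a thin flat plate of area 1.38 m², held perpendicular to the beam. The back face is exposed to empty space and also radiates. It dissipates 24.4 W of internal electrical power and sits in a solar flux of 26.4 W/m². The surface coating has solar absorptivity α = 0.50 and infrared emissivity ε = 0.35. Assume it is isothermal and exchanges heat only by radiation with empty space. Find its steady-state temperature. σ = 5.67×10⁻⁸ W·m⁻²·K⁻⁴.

At steady state, absorbed solar power + internal power = radiated power.
Absorbed: α·S·A_cross = 0.50·26.4·1.380 = 18.22 W (cross-section A).
Total input = 18.22 + 24.4 = 42.62 W.
Radiated: εσ·A_surf·T⁴ with A_surf = 2A = 2.760 m².
T⁴ = 42.62/(0.35·5.67×10⁻⁸·2.760) = 7.781×10⁸ K⁴.

T ≈ 167 K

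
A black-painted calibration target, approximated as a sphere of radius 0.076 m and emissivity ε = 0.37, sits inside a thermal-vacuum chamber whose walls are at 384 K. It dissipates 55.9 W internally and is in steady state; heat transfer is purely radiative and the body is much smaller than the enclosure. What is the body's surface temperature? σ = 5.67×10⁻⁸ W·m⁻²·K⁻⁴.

T ≈ 492 K

For a small grey body in a large enclosure, net radiated power = εσA(T⁴ − T_w⁴).
Steady state: P = εσA(T⁴ − T_w⁴) with A = 4πr² = 0.07258 m².
T⁴ = P/(εσA) + T_w⁴ = 55.9/(0.37·5.67×10⁻⁸·0.07258) + (384)⁴
    = 3.671×10¹⁰ + 2.174×10¹⁰ = 5.845×10¹⁰ K⁴.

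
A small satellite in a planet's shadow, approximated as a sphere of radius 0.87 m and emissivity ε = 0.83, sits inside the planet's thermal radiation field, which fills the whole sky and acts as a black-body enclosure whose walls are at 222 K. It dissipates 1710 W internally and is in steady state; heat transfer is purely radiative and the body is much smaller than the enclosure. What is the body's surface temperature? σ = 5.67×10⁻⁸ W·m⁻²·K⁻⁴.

For a small grey body in a large enclosure, net radiated power = εσA(T⁴ − T_w⁴).
Steady state: P = εσA(T⁴ − T_w⁴) with A = 4πr² = 9.511 m².
T⁴ = P/(εσA) + T_w⁴ = 1710/(0.83·5.67×10⁻⁸·9.511) + (222)⁴
    = 3.820×10⁹ + 2.429×10⁹ = 6.249×10⁹ K⁴.

T ≈ 281 K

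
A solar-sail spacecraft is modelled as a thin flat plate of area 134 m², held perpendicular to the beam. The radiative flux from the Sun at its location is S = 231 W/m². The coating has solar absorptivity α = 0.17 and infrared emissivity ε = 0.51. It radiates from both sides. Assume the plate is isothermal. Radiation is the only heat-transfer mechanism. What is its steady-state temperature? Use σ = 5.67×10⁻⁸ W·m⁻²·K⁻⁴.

T ≈ 161 K

At equilibrium, absorbed power = emitted power.
Absorbing cross-section = A = 134.0 m²; emitting surface = 2A = 268.0 m² (ratio 2).
αS·A_cross = εσ·A_surf·T⁴  ⇒  T⁴ = αS/(ε·2σ).
T⁴ = 0.170·231/(0.51·2·5.67×10⁻⁸) = 6.790×10⁸ K⁴.
T = (6.790×10⁸)^(1/4).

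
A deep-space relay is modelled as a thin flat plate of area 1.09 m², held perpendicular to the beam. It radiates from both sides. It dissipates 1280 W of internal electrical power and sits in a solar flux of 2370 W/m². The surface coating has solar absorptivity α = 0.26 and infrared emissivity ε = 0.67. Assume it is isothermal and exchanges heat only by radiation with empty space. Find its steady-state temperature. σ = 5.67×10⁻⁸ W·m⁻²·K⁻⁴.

At steady state, absorbed solar power + internal power = radiated power.
Absorbed: α·S·A_cross = 0.26·2370·1.090 = 671.7 W (cross-section A).
Total input = 671.7 + 1280 = 1952 W.
Radiated: εσ·A_surf·T⁴ with A_surf = 2A = 2.180 m².
T⁴ = 1952/(0.67·5.67×10⁻⁸·2.180) = 2.357×10¹⁰ K⁴.

T ≈ 392 K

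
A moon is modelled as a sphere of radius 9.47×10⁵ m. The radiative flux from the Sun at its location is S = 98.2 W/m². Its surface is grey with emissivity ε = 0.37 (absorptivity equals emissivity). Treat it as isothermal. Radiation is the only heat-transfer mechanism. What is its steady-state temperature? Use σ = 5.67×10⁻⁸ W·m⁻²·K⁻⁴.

At equilibrium, absorbed power = emitted power.
Absorbing cross-section = πr² = 2.817×10¹² m²; emitting surface = 4πr² = 1.127×10¹³ m² (ratio 4).
εS·A_cross = εσ·A_surf·T⁴  ⇒  T⁴ = S/(4σ)   (ε cancels).
T⁴ = 98.2/(4·5.67×10⁻⁸) = 4.330×10⁸ K⁴.
T = (4.330×10⁸)^(1/4).

T ≈ 144 K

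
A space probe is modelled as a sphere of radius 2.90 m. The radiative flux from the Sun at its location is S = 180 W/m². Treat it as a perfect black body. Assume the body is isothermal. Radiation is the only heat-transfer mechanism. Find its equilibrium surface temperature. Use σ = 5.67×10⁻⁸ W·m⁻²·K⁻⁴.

At equilibrium, absorbed power = emitted power.
Absorbing cross-section = πr² = 26.42 m²; emitting surface = 4πr² = 105.7 m² (ratio 4).
S·A_cross = εσ·A_surf·T⁴  ⇒  T⁴ = S/(4σ).
T⁴ = 1.00·180/(4·5.67×10⁻⁸) = 7.937×10⁸ K⁴.
T = (7.937×10⁸)^(1/4).

T ≈ 168 K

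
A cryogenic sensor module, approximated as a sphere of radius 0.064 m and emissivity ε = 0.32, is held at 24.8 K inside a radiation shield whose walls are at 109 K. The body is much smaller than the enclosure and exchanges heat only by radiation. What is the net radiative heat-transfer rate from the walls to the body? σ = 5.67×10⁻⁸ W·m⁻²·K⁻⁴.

For a small grey body in a large enclosure: P_net = εσA(T_body⁴ − T_wall⁴).
A = 4πr² = 0.05147 m²; T_body⁴ − T_wall⁴ = 3.783×10⁵ − 1.412×10⁸ = -1.408×10⁸ K⁴.
|P_net| = 0.32·5.67×10⁻⁸·0.05147·1.408×10⁸.

P_net ≈ 0.131 W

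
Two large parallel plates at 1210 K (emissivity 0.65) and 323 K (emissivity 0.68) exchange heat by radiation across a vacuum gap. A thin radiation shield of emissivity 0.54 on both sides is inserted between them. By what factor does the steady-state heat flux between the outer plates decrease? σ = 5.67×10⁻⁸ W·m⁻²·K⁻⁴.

Without shield: q₀ = σΔ(T⁴)/(1/ε₁+1/ε₂−1) with denominator 2.009.
With shield the two gaps are in series; the resistances add: (1/ε₁+1/ε_s−1)+(1/ε_s+1/ε₂−1) = 2.390+2.322 = 4.713.
Heat-flux ratio q₀/q = 4.713/2.009.

factor ≈ 2.35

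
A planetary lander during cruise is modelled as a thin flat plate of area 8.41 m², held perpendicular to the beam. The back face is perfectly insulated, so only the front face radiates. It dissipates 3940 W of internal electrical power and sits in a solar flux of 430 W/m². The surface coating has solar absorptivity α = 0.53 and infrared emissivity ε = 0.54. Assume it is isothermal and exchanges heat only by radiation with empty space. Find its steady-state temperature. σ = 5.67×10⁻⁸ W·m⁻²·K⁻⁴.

T ≈ 388 K

At steady state, absorbed solar power + internal power = radiated power.
Absorbed: α·S·A_cross = 0.53·430·8.410 = 1917 W (cross-section A).
Total input = 1917 + 3940 = 5857 W.
Radiated: εσ·A_surf·T⁴ with A_surf = A = 8.410 m².
T⁴ = 5857/(0.54·5.67×10⁻⁸·8.410) = 2.274×10¹⁰ K⁴.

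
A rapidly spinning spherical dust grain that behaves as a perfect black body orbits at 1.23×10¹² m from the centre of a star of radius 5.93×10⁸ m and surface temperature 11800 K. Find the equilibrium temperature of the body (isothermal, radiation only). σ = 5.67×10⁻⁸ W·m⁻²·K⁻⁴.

The star's surface emits σT_*⁴; at distance d the flux is S = σT_*⁴(R_*/d)².
S = 5.67×10⁻⁸·(11800)⁴·(5.93×10⁸/1.23×10¹²)² = 255.5 W/m².
For an isothermal sphere T⁴ = (1−a)S/(4σ) = 1.127×10⁹ K⁴.

T ≈ 183 K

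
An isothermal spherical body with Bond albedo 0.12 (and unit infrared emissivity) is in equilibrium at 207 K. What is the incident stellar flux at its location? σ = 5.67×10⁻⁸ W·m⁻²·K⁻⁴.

S ≈ 473 W/m²

(1−a)S·πr² = σ·4πr²·T⁴ ⇒ S = 4σT⁴/(1−a).
S = 4·5.67×10⁻⁸·1.836×10⁹/0.880.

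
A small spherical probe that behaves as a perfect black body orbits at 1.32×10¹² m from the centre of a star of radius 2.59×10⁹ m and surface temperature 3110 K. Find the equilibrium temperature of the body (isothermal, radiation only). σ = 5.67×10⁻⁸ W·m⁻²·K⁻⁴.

T ≈ 97.4 K

The star's surface emits σT_*⁴; at distance d the flux is S = σT_*⁴(R_*/d)².
S = 5.67×10⁻⁸·(3110)⁴·(2.59×10⁹/1.32×10¹²)² = 20.42 W/m².
For an isothermal sphere T⁴ = (1−a)S/(4σ) = 9.004×10⁷ K⁴.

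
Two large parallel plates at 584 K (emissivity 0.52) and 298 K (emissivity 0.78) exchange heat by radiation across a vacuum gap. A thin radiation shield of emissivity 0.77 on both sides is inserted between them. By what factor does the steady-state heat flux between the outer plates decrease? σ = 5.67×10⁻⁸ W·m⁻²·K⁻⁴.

factor ≈ 1.72

Without shield: q₀ = σΔ(T⁴)/(1/ε₁+1/ε₂−1) with denominator 2.205.
With shield the two gaps are in series; the resistances add: (1/ε₁+1/ε_s−1)+(1/ε_s+1/ε₂−1) = 2.222+1.581 = 3.803.
Heat-flux ratio q₀/q = 3.803/2.205.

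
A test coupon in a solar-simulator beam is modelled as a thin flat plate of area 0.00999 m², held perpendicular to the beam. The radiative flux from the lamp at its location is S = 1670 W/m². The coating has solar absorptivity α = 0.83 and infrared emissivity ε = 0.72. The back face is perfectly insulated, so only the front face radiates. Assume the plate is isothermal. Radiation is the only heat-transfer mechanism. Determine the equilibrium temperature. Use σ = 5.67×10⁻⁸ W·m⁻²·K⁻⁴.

At equilibrium, absorbed power = emitted power.
Absorbing cross-section = A = 0.009990 m²; emitting surface = A = 0.009990 m² (ratio 1).
αS·A_cross = εσ·A_surf·T⁴  ⇒  T⁴ = αS/(ε·1σ).
T⁴ = 0.830·1670/(0.72·1·5.67×10⁻⁸) = 3.395×10¹⁰ K⁴.
T = (3.395×10¹⁰)^(1/4).

T ≈ 429 K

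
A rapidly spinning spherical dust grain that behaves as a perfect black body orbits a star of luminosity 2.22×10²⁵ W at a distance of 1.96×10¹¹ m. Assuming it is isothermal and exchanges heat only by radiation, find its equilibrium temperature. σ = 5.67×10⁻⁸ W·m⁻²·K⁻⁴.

T ≈ 119 K

First find the stellar flux at distance d: S = L/(4πd²) = 2.22×10²⁵/(4π·(1.96×10¹¹)²) = 45.99 W/m².
For an isothermal sphere, absorbed (1−a)S·πr² = emitted σ·4πr²·T⁴, so T⁴ = (1−a)S/(4σ).
T⁴ = 1.00·45.99/(4·5.67×10⁻⁸) = 2.028×10⁸ K⁴.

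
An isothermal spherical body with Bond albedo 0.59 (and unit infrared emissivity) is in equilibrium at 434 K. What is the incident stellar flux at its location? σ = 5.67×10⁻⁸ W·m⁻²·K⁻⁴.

(1−a)S·πr² = σ·4πr²·T⁴ ⇒ S = 4σT⁴/(1−a).
S = 4·5.67×10⁻⁸·3.548×10¹⁰/0.410.

S ≈ 19600 W/m²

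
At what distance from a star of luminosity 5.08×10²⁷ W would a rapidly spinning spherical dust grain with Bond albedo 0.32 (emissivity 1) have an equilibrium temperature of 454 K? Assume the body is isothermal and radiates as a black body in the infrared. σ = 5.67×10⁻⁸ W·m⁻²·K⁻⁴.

d ≈ 1.69×10¹¹ m

For an isothermal black-emitting sphere, (1−a)S·πr² = σ·4πr²·T⁴ ⇒ S = 4σT⁴/(1−a).
S = 4·5.67×10⁻⁸·(454)⁴/0.680 = 14170 W/m².
Flux falls as S = L/(4πd²), so d = √(L/(4πS)) = √(5.08×10²⁷/(4π·14170)).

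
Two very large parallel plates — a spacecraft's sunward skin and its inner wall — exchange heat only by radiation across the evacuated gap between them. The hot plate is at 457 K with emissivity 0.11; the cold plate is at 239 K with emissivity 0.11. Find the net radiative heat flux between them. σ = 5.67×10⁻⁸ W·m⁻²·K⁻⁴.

For two infinite grey parallel plates, q = σ(T₁⁴ − T₂⁴)/(1/ε₁ + 1/ε₂ − 1).
T₁⁴ − T₂⁴ = 4.362×10¹⁰ − 3.263×10⁹ = 4.036×10¹⁰ K⁴.
1/ε₁ + 1/ε₂ − 1 = 9.091 + 9.091 − 1 = 17.18.
q = 5.67×10⁻⁸ × 4.036×10¹⁰ / 17.18.

q ≈ 133 W/m²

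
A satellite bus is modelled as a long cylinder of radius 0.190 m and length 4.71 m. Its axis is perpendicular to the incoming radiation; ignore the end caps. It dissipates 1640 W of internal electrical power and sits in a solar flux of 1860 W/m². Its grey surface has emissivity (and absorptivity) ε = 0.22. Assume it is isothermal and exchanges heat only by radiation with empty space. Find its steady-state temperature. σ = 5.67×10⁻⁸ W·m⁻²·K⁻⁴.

T ≈ 429 K

At steady state, absorbed solar power + internal power = radiated power.
Absorbed: α·S·A_cross = 0.22·1860·1.790 = 732.4 W (cross-section 2rL).
Total input = 732.4 + 1640 = 2372 W.
Radiated: εσ·A_surf·T⁴ with A_surf = 2πrL = 5.623 m².
T⁴ = 2372/(0.22·5.67×10⁻⁸·5.623) = 3.382×10¹⁰ K⁴.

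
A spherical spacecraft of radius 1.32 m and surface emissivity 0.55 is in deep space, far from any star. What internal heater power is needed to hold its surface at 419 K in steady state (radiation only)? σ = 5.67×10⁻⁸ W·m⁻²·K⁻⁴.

P = εσ·4πr²·T⁴.
4πr² = 21.90 m²; T⁴ = 3.082×10¹⁰ K⁴.
P = 0.55·5.67×10⁻⁸·21.90·3.082×10¹⁰.

P ≈ 21000 W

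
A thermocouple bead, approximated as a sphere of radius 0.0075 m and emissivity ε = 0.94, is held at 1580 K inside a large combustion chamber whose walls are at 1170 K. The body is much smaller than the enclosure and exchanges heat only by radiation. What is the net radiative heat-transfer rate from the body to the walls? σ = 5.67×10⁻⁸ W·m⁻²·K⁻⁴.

For a small grey body in a large enclosure: P_net = εσA(T_body⁴ − T_wall⁴).
A = 4πr² = 7.069×10⁻⁴ m²; T_body⁴ − T_wall⁴ = 6.232×10¹² − 1.874×10¹² = 4.358×10¹² K⁴.
|P_net| = 0.94·5.67×10⁻⁸·7.069×10⁻⁴·4.358×10¹².

P_net ≈ 164 W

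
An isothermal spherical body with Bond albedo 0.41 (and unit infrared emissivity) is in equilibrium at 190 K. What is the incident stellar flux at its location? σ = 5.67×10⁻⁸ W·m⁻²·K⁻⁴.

(1−a)S·πr² = σ·4πr²·T⁴ ⇒ S = 4σT⁴/(1−a).
S = 4·5.67×10⁻⁸·1.303×10⁹/0.590.

S ≈ 501 W/m²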